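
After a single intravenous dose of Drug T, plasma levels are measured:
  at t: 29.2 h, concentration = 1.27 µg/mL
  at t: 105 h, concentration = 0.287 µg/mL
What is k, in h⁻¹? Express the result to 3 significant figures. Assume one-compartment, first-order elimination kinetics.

k = ln(C₁/C₂) / (t₂ − t₁) = ln(1.27/0.287) / (105 − 29.2)
  = 1.487 / 75.80 = 0.01962 h⁻¹

0.0196 h⁻¹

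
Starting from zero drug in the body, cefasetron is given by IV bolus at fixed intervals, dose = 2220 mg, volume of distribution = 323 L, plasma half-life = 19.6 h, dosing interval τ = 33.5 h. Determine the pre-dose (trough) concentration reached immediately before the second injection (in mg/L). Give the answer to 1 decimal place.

C₀ per dose = Dose / Vd = 2220 / 323 = 6.873 mg/L
k = ln2 / t½ = 0.693147 / 19.6 = 0.03536 h⁻¹
Fraction remaining after one interval: r = e^(−kτ) = e^(−0.03536 × 33.5) = 0.3059
Before dose 2, 1 dose has been given (aged 1τ).
C_trough = C₀ × r = 6.873 × 0.3059 = 2.102 mg/L

2.1 mg/L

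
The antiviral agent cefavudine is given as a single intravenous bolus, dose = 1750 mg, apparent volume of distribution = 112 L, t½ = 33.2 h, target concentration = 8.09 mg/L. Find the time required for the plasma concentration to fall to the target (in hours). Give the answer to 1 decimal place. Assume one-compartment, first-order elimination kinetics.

31.5 h

C₀ = Dose / Vd = 1750 / 112 = 15.63 mg/L
k = ln2 / t½ = 0.693147 / 33.2 = 0.02088 h⁻¹
t = ln(C₀ / C) / k = ln(15.63 / 8.09) / 0.02088
  = ln(1.932) / 0.02088 = 0.6586 / 0.02088 = 31.54 h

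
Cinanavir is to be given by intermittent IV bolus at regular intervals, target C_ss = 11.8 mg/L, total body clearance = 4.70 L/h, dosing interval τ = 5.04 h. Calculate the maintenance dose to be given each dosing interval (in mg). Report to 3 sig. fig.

At steady state, Dose/τ = Css × CL.
Dose = Css × CL × τ = 11.8 × 4.700 × 5.04 = 279.5 mg

280 mg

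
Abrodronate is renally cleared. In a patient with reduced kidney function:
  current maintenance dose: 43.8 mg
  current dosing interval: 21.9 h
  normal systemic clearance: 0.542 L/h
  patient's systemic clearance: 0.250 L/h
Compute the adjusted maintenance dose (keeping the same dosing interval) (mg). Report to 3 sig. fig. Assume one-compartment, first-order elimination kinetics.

To keep the same average steady-state level, dosing rate must scale with clearance.
CL ratio = 0.250 / 0.542 = 0.4613
New dose (same interval) = 43.8 × 0.4613 = 20.20 mg

20.2 mg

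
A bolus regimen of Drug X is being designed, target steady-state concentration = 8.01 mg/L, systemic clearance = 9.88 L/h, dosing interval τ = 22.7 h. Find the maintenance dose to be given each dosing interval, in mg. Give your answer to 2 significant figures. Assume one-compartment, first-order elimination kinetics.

1800 mg

At steady state, Dose/τ = Css × CL.
Dose = Css × CL × τ = 8.01 × 9.880 × 22.7 = 1796 mg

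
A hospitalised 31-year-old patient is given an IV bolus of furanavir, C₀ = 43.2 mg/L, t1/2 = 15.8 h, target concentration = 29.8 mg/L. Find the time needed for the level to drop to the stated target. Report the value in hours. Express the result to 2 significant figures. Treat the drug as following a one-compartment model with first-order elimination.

k = ln2 / t½ = 0.693147 / 15.8 = 0.04387 h⁻¹
t = ln(C₀ / C) / k = ln(43.20 / 29.8) / 0.04387
  = ln(1.450) / 0.04387 = 0.3716 / 0.04387 = 8.470 h

8.5 h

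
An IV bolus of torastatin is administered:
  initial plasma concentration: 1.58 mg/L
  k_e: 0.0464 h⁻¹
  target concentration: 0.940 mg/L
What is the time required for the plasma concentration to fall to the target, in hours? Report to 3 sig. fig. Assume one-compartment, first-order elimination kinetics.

11.2 h

t = ln(C₀ / C) / k = ln(1.580 / 0.940) / 0.04640
  = ln(1.681) / 0.04640 = 0.5194 / 0.04640 = 11.19 h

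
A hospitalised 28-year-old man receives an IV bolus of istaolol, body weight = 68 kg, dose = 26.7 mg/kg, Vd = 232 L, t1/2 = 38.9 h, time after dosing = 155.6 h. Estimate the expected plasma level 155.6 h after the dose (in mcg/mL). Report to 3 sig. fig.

Total dose = 26.7 × 68 = 1816 mg
C₀ = Dose / Vd = 1816 / 232 = 7.828 mg/L
k = ln2 / t½ = 0.693147 / 38.9 = 0.01782 h⁻¹
t / t½ = 155.6 / 38.9 = 4 half-lives
C = C₀ × (1/2)^4 = 7.828 × 0.06250 = 0.4893 mg/L
(0.4893 mg/L = 0.4893 mcg/mL)

0.489 mcg/mL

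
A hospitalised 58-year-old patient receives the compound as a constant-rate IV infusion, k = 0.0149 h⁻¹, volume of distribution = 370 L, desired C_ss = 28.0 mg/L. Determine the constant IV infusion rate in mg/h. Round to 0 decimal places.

CL = k × Vd = 0.01490 × 370 = 5.513 L/h
At steady state, infusion rate R₀ = Css × CL = 28.0 × 5.513 = 154.4 mg/h

154 mg/h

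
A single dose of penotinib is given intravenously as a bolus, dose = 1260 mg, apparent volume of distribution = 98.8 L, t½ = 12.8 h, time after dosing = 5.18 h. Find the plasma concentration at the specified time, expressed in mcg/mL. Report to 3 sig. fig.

9.63 mcg/mL

C₀ = Dose / Vd = 1260 / 98.8 = 12.75 mg/L
k = ln2 / t½ = 0.693147 / 12.8 = 0.05415 h⁻¹
C = C₀ · e^(−k·t) = 12.75 × e^(−0.05415 × 5.18)
  = 12.75 × 0.7554 = 9.631 mg/L
(9.631 mg/L = 9.631 mcg/mL)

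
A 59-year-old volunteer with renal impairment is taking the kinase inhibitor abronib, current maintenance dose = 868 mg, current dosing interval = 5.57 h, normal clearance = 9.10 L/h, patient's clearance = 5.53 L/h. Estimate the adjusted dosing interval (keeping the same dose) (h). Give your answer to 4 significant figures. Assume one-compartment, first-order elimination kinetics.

9.166 h

To keep the same average steady-state level, dosing rate must scale with clearance.
CL ratio = 5.53 / 9.10 = 0.6077
New interval (same dose) = 5.57 / 0.6077 = 9.166 h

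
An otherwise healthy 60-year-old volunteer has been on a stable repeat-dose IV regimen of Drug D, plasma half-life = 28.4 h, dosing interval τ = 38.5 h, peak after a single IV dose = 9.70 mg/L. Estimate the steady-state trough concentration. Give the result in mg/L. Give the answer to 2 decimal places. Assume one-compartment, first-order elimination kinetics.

6.22 mg/L

k = ln2 / t½ = 0.693147 / 28.4 = 0.02441 h⁻¹
e^(−kτ) = e^(−0.02441 × 38.5) = 0.3907
Accumulation ratio R = 1 / (1 − e^(−kτ)) = 1 / (1 − 0.3907) = 1.641
Steady-state trough = C₀ × R × e^(−kτ) = 9.70 × 1.641 × 0.3907 = 6.219 mg/L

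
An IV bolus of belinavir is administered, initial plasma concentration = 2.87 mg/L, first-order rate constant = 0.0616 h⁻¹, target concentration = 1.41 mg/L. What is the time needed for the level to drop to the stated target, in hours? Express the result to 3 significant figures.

t = ln(C₀ / C) / k = ln(2.870 / 1.41) / 0.06160
  = ln(2.035) / 0.06160 = 0.7105 / 0.06160 = 11.53 h

11.5 h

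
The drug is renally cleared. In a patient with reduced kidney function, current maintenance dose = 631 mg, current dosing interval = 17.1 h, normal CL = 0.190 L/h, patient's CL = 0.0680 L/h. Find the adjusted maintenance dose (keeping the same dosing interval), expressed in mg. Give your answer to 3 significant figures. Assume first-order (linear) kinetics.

226 mg

To keep the same average steady-state level, dosing rate must scale with clearance.
CL ratio = 0.0680 / 0.190 = 0.3579
New dose (same interval) = 631 × 0.3579 = 225.8 mg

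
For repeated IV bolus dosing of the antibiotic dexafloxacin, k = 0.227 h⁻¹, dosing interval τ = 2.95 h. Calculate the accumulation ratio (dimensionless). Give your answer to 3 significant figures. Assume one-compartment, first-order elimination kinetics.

e^(−kτ) = e^(−0.2270 × 2.95) = 0.5119
Accumulation ratio R = 1 / (1 − e^(−kτ)) = 1 / (1 − 0.5119) = 2.049

2.05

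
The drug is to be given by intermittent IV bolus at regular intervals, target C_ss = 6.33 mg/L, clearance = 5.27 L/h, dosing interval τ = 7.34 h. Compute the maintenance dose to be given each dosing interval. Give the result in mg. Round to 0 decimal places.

At steady state, Dose/τ = Css × CL.
Dose = Css × CL × τ = 6.33 × 5.270 × 7.34 = 244.9 mg

245 mg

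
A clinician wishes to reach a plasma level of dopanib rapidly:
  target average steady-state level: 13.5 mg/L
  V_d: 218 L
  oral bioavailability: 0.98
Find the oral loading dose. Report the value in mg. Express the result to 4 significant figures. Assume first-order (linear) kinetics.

LD = Css × Vd / F = 13.5 × 218 / 0.98 = 3003 mg

3003 mg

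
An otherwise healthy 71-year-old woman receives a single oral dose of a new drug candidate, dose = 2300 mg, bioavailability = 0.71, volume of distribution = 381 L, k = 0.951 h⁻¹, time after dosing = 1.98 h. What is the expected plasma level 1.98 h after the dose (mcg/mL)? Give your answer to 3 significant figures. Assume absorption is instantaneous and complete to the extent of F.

Amount reaching circulation = F × Dose = 0.71 × 2300 = 1633 mg
C₀ = F·Dose / Vd = 1633 / 381 = 4.286 mg/L
C = C₀ · e^(−k·t) = 4.286 × e^(−0.9510 × 1.98)
  = 4.286 × 0.1521 = 0.6519 mg/L
(0.6519 mg/L = 0.6519 mcg/mL)

0.652 mcg/mL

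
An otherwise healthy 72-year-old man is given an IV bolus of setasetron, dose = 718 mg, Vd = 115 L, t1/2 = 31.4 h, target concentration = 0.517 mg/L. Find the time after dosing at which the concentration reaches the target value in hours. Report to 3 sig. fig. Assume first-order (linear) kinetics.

C₀ = Dose / Vd = 718.0 / 115 = 6.243 mg/L
k = ln2 / t½ = 0.693147 / 31.4 = 0.02207 h⁻¹
t = ln(C₀ / C) / k = ln(6.243 / 0.517) / 0.02207
  = ln(12.08) / 0.02207 = 2.492 / 0.02207 = 112.9 h

113 h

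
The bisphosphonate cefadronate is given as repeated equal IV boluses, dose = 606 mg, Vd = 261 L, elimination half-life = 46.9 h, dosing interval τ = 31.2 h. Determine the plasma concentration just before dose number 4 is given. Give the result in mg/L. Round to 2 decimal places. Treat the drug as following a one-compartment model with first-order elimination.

C₀ per dose = Dose / Vd = 606 / 261 = 2.322 mg/L
k = ln2 / t½ = 0.693147 / 46.9 = 0.01478 h⁻¹
Fraction remaining after one interval: r = e^(−kτ) = e^(−0.01478 × 31.2) = 0.6306
Before dose 4, 3 doses have been given (aged 1τ, 2τ, 3τ).
C_trough = C₀ × (r + r² + … + r^3) = C₀ × r(1−r^3)/(1−r)
        = 2.322 × 0.6306 × (1 − 0.2508) / (1 − 0.6306) = 2.970 mg/L

2.97 mg/L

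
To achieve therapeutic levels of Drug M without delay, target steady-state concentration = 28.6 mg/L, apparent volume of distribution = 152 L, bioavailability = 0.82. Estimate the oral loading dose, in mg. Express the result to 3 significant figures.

5300 mg

LD = Css × Vd / F = 28.6 × 152 / 0.82 = 5301 mg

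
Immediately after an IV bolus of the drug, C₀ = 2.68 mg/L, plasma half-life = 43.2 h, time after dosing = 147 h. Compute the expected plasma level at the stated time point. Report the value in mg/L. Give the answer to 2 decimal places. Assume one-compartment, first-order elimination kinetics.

k = ln2 / t½ = 0.693147 / 43.2 = 0.01605 h⁻¹
C = C₀ · e^(−k·t) = 2.680 × e^(−0.01605 × 147)
  = 2.680 × 0.09448 = 0.2532 mg/L

0.25 mg/L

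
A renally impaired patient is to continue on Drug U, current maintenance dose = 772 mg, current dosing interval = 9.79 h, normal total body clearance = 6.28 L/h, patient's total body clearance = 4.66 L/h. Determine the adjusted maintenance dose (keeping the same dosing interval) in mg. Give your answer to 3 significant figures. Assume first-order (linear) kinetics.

To keep the same average steady-state level, dosing rate must scale with clearance.
CL ratio = 4.66 / 6.28 = 0.7420
New dose (same interval) = 772 × 0.7420 = 572.8 mg

573 mg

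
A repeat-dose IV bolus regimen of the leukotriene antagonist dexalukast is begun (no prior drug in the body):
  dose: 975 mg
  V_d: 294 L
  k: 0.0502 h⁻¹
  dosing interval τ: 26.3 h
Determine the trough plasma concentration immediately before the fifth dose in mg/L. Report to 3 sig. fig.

C₀ per dose = Dose / Vd = 975 / 294 = 3.316 mg/L
Fraction remaining after one interval: r = e^(−kτ) = e^(−0.05020 × 26.3) = 0.2671
Before dose 5, 4 doses have been given (aged 1τ, 2τ, 3τ, 4τ).
C_trough = C₀ × (r + r² + … + r^4) = C₀ × r(1−r^4)/(1−r)
        = 3.316 × 0.2671 × (1 − 0.005090) / (1 − 0.2671) = 1.202 mg/L

1.20 mg/L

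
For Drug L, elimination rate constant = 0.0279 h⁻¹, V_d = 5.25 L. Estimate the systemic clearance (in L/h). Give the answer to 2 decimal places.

0.15 L/h

CL = k × Vd = 0.0279 × 5.25 = 0.1465 L/h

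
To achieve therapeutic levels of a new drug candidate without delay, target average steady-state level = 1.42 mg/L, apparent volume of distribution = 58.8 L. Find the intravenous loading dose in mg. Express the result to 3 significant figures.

83.5 mg

LD = Css × Vd = 1.42 × 58.8 = 83.50 mg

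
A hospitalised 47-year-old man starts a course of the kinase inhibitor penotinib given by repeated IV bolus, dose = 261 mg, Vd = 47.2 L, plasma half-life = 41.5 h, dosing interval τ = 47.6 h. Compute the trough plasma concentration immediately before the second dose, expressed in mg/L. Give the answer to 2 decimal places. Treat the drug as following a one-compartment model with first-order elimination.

C₀ per dose = Dose / Vd = 261 / 47.2 = 5.530 mg/L
k = ln2 / t½ = 0.693147 / 41.5 = 0.01670 h⁻¹
Fraction remaining after one interval: r = e^(−kτ) = e^(−0.01670 × 47.6) = 0.4516
Before dose 2, 1 dose has been given (aged 1τ).
C_trough = C₀ × r = 5.530 × 0.4516 = 2.497 mg/L

2.50 mg/L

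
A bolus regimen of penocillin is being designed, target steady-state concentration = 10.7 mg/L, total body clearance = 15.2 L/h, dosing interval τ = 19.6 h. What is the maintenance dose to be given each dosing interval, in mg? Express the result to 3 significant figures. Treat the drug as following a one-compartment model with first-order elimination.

3190 mg

At steady state, Dose/τ = Css × CL.
Dose = Css × CL × τ = 10.7 × 15.20 × 19.6 = 3188 mg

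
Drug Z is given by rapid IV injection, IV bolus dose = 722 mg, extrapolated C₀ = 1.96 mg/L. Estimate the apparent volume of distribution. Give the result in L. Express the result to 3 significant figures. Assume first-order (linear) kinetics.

Vd = Dose / C₀ = 722.0 / 1.96 = 368.4 L

368 L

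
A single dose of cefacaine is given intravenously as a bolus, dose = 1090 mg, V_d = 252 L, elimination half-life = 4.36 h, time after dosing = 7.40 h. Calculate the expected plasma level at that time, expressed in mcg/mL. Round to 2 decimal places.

1.33 mcg/mL

C₀ = Dose / Vd = 1090 / 252 = 4.325 mg/L
k = ln2 / t½ = 0.693147 / 4.36 = 0.1590 h⁻¹
C = C₀ · e^(−k·t) = 4.325 × e^(−0.1590 × 7.40)
  = 4.325 × 0.3083 = 1.333 mg/L
(1.333 mg/L = 1.333 mcg/mL)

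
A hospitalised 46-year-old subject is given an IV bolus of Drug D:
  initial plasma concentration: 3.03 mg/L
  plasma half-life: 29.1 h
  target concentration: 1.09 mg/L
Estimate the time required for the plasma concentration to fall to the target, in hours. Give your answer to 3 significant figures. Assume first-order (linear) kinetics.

k = ln2 / t½ = 0.693147 / 29.1 = 0.02382 h⁻¹
t = ln(C₀ / C) / k = ln(3.030 / 1.09) / 0.02382
  = ln(2.780) / 0.02382 = 1.022 / 0.02382 = 42.91 h

42.9 h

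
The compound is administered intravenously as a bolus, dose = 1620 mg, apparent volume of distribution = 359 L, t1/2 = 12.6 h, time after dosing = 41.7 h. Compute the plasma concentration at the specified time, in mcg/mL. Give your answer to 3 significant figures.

C₀ = Dose / Vd = 1620 / 359 = 4.513 mg/L
k = ln2 / t½ = 0.693147 / 12.6 = 0.05501 h⁻¹
C = C₀ · e^(−k·t) = 4.513 × e^(−0.05501 × 41.7)
  = 4.513 × 0.1009 = 0.4554 mg/L
(0.4554 mg/L = 0.4554 mcg/mL)

0.455 mcg/mL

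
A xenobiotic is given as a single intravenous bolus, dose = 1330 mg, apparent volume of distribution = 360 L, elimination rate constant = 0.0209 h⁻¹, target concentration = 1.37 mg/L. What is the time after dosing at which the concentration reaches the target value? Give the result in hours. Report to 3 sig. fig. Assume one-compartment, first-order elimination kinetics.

47.5 h

C₀ = Dose / Vd = 1330 / 360 = 3.694 mg/L
t = ln(C₀ / C) / k = ln(3.694 / 1.37) / 0.02090
  = ln(2.696) / 0.02090 = 0.9918 / 0.02090 = 47.45 h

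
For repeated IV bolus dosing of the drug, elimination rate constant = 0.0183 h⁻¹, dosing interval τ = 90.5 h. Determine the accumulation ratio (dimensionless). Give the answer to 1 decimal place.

1.2

e^(−kτ) = e^(−0.01830 × 90.5) = 0.1909
Accumulation ratio R = 1 / (1 − e^(−kτ)) = 1 / (1 − 0.1909) = 1.236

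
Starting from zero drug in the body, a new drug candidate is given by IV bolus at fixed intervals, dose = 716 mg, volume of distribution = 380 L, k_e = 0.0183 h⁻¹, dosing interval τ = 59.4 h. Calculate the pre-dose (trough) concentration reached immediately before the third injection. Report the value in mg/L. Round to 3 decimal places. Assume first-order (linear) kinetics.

0.850 mg/L

C₀ per dose = Dose / Vd = 716 / 380 = 1.884 mg/L
Fraction remaining after one interval: r = e^(−kτ) = e^(−0.01830 × 59.4) = 0.3372
Before dose 3, 2 doses have been given (aged 1τ, 2τ).
C_trough = C₀ × (r + r²) = 1.884 × (0.3372 + 0.1137) = 0.8495 mg/L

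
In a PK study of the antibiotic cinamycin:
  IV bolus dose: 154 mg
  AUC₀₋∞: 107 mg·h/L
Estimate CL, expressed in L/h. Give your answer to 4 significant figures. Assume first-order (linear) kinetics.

CL = Dose / AUC = 154 / 107 = 1.439 L/h

1.439 L/h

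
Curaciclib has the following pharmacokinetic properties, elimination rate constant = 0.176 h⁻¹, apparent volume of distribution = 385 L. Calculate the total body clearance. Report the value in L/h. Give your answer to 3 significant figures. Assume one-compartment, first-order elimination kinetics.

CL = k × Vd = 0.176 × 385 = 67.76 L/h

67.8 L/h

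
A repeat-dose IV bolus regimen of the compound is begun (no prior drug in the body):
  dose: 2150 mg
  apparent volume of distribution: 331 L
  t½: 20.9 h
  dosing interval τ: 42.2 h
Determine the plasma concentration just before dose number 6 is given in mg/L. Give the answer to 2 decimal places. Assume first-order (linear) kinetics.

2.13 mg/L

C₀ per dose = Dose / Vd = 2150 / 331 = 6.495 mg/L
k = ln2 / t½ = 0.693147 / 20.9 = 0.03316 h⁻¹
Fraction remaining after one interval: r = e^(−kτ) = e^(−0.03316 × 42.2) = 0.2468
Before dose 6, 5 doses have been given (aged 1τ, 2τ, 3τ, 4τ, 5τ).
C_trough = C₀ × (r + r² + … + r^5) = C₀ × r(1−r^5)/(1−r)
        = 6.495 × 0.2468 × (1 − 0.0009156) / (1 − 0.2468) = 2.126 mg/L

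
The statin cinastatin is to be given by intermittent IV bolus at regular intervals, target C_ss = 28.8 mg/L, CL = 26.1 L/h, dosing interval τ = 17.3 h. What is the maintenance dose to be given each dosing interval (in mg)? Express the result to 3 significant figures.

At steady state, Dose/τ = Css × CL.
Dose = Css × CL × τ = 28.8 × 26.10 × 17.3 = 13000 mg

13000 mg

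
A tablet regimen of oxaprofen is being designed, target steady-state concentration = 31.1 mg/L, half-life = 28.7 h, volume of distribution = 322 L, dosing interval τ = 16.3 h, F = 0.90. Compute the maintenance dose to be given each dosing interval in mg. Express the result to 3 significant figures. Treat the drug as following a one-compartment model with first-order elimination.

k = ln2 / t½ = 0.693147 / 28.7 = 0.02415 h⁻¹
CL = k × Vd = 0.02415 × 322 = 7.776 L/h
At steady state, F × (Dose/τ) = Css × CL.
Dose = Css × CL × τ / F = 31.1 × 7.776 × 16.3 / 0.90 = 4380 mg

4380 mg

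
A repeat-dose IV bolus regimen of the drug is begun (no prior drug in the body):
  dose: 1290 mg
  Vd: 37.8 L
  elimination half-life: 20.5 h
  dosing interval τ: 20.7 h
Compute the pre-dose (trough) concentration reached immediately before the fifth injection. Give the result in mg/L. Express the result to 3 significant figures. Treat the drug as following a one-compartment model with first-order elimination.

31.6 mg/L

C₀ per dose = Dose / Vd = 1290 / 37.8 = 34.13 mg/L
k = ln2 / t½ = 0.693147 / 20.5 = 0.03381 h⁻¹
Fraction remaining after one interval: r = e^(−kτ) = e^(−0.03381 × 20.7) = 0.4967
Before dose 5, 4 doses have been given (aged 1τ, 2τ, 3τ, 4τ).
C_trough = C₀ × (r + r² + … + r^4) = C₀ × r(1−r^4)/(1−r)
        = 34.13 × 0.4967 × (1 − 0.06087) / (1 − 0.4967) = 31.63 mg/L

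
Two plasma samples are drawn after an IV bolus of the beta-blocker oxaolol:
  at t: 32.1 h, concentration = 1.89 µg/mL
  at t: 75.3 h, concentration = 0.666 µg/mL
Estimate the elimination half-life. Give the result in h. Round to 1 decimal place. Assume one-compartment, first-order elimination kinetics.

k = ln(C₁/C₂) / (t₂ − t₁) = ln(1.89/0.666) / (75.3 − 32.1)
  = 1.043 / 43.20 = 0.02414 h⁻¹
t½ = ln2 / k = 0.693147 / 0.02414 = 28.71 h

28.7 h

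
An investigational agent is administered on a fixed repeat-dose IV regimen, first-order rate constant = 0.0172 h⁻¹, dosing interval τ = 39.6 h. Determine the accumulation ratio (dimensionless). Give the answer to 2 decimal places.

e^(−kτ) = e^(−0.01720 × 39.6) = 0.5060
Accumulation ratio R = 1 / (1 − e^(−kτ)) = 1 / (1 − 0.5060) = 2.024

2.02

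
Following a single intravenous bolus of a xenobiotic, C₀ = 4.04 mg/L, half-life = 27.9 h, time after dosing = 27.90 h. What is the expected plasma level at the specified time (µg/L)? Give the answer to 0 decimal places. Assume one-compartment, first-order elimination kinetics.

k = ln2 / t½ = 0.693147 / 27.9 = 0.02484 h⁻¹
t / t½ = 27.90 / 27.9 = 1 half-lives
C = C₀ × (1/2)^1 = 4.040 × 0.5000 = 2.020 mg/L
Convert: 2.020 mg/L × 1000 = 2020 µg/L

2020 µg/L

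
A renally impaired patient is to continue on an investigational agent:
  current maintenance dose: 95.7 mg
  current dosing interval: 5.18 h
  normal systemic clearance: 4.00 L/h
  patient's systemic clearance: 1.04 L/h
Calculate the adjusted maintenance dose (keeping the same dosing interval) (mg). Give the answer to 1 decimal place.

24.9 mg

To keep the same average steady-state level, dosing rate must scale with clearance.
CL ratio = 1.04 / 4.00 = 0.2600
New dose (same interval) = 95.7 × 0.2600 = 24.88 mg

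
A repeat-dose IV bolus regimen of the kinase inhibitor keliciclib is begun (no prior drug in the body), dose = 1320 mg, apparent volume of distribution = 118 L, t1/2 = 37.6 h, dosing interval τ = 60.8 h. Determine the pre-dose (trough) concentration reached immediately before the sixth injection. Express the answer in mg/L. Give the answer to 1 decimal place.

C₀ per dose = Dose / Vd = 1320 / 118 = 11.19 mg/L
k = ln2 / t½ = 0.693147 / 37.6 = 0.01843 h⁻¹
Fraction remaining after one interval: r = e^(−kτ) = e^(−0.01843 × 60.8) = 0.3261
Before dose 6, 5 doses have been given (aged 1τ, 2τ, 3τ, 4τ, 5τ).
C_trough = C₀ × (r + r² + … + r^5) = C₀ × r(1−r^5)/(1−r)
        = 11.19 × 0.3261 × (1 − 0.003688) / (1 − 0.3261) = 5.395 mg/L

5.4 mg/L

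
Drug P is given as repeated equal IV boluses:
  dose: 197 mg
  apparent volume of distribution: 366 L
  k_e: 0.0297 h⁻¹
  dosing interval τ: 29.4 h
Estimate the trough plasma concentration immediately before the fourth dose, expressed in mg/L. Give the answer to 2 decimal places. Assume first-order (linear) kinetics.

0.36 mg/L

C₀ per dose = Dose / Vd = 197 / 366 = 0.5383 mg/L
Fraction remaining after one interval: r = e^(−kτ) = e^(−0.02970 × 29.4) = 0.4176
Before dose 4, 3 doses have been given (aged 1τ, 2τ, 3τ).
C_trough = C₀ × (r + r² + … + r^3) = C₀ × r(1−r^3)/(1−r)
        = 0.5383 × 0.4176 × (1 − 0.07283) / (1 − 0.4176) = 0.3579 mg/L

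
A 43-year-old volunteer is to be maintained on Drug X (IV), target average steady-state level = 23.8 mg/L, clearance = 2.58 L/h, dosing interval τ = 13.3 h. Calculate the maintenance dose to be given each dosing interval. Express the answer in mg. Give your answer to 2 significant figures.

At steady state, Dose/τ = Css × CL.
Dose = Css × CL × τ = 23.8 × 2.580 × 13.3 = 816.7 mg

820 mg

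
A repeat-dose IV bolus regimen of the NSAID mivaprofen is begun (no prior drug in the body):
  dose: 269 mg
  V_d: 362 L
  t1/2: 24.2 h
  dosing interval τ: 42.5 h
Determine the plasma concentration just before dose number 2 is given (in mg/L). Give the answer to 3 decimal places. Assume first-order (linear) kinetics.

0.220 mg/L

C₀ per dose = Dose / Vd = 269 / 362 = 0.7431 mg/L
k = ln2 / t½ = 0.693147 / 24.2 = 0.02864 h⁻¹
Fraction remaining after one interval: r = e^(−kτ) = e^(−0.02864 × 42.5) = 0.2961
Before dose 2, 1 dose has been given (aged 1τ).
C_trough = C₀ × r = 0.7431 × 0.2961 = 0.2200 mg/L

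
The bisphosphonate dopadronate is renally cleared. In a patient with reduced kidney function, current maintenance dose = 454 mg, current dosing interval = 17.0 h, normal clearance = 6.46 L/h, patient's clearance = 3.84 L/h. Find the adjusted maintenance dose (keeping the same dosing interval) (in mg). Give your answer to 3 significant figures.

To keep the same average steady-state level, dosing rate must scale with clearance.
CL ratio = 3.84 / 6.46 = 0.5944
New dose (same interval) = 454 × 0.5944 = 269.9 mg

270 mg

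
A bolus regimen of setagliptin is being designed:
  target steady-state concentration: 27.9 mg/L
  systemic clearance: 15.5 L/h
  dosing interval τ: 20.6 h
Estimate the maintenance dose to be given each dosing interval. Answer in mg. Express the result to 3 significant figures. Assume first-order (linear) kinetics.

8910 mg

At steady state, Dose/τ = Css × CL.
Dose = Css × CL × τ = 27.9 × 15.50 × 20.6 = 8908 mg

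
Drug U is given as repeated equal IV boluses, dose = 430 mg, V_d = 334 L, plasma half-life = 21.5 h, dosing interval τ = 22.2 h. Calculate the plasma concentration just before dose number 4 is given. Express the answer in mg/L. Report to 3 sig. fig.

1.09 mg/L

C₀ per dose = Dose / Vd = 430 / 334 = 1.287 mg/L
k = ln2 / t½ = 0.693147 / 21.5 = 0.03224 h⁻¹
Fraction remaining after one interval: r = e^(−kτ) = e^(−0.03224 × 22.2) = 0.4888
Before dose 4, 3 doses have been given (aged 1τ, 2τ, 3τ).
C_trough = C₀ × (r + r² + … + r^3) = C₀ × r(1−r^3)/(1−r)
        = 1.287 × 0.4888 × (1 − 0.1168) / (1 − 0.4888) = 1.087 mg/L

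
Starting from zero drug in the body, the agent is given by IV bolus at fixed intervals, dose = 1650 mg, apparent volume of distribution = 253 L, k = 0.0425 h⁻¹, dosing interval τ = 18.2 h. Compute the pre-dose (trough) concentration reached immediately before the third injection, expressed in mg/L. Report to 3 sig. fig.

4.40 mg/L

C₀ per dose = Dose / Vd = 1650 / 253 = 6.522 mg/L
Fraction remaining after one interval: r = e^(−kτ) = e^(−0.04250 × 18.2) = 0.4614
Before dose 3, 2 doses have been given (aged 1τ, 2τ).
C_trough = C₀ × (r + r²) = 6.522 × (0.4614 + 0.2129) = 4.398 mg/L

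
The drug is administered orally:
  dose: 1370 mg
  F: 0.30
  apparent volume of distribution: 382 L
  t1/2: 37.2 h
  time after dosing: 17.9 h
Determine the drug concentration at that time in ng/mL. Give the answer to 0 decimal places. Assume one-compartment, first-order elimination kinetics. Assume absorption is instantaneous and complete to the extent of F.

771 ng/mL

Amount reaching circulation = F × Dose = 0.30 × 1370 = 411.0 mg
C₀ = F·Dose / Vd = 411.0 / 382 = 1.076 mg/L
k = ln2 / t½ = 0.693147 / 37.2 = 0.01863 h⁻¹
C = C₀ · e^(−k·t) = 1.076 × e^(−0.01863 × 17.9)
  = 1.076 × 0.7164 = 0.7708 mg/L
Convert: 0.7708 mg/L × 1000 = 770.8 ng/mL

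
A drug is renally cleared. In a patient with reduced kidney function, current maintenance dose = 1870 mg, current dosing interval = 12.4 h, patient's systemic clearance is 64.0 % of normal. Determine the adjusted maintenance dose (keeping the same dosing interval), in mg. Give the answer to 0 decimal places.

1197 mg

To keep the same average steady-state level, dosing rate must scale with clearance.
CL ratio = 64.0 / 100 = 0.6400
New dose (same interval) = 1870 × 0.6400 = 1197 mg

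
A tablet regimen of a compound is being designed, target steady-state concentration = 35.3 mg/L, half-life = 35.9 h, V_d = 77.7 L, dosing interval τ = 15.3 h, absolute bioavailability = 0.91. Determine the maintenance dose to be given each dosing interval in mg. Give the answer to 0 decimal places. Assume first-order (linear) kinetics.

k = ln2 / t½ = 0.693147 / 35.9 = 0.01931 h⁻¹
CL = k × Vd = 0.01931 × 77.7 = 1.500 L/h
At steady state, F × (Dose/τ) = Css × CL.
Dose = Css × CL × τ / F = 35.3 × 1.500 × 15.3 / 0.91 = 890.3 mg

890 mg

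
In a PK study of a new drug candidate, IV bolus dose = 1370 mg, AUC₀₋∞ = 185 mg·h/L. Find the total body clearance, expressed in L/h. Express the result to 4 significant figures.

CL = Dose / AUC = 1370 / 185 = 7.405 L/h

7.405 L/h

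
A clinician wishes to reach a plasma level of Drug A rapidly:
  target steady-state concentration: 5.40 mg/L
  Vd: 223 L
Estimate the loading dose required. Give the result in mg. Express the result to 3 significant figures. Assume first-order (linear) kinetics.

1200 mg

LD = Css × Vd = 5.40 × 223 = 1204 mg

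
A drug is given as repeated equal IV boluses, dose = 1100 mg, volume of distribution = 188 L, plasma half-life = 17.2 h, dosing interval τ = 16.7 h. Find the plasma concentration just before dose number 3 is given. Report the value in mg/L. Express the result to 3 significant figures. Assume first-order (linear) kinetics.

C₀ per dose = Dose / Vd = 1100 / 188 = 5.851 mg/L
k = ln2 / t½ = 0.693147 / 17.2 = 0.04030 h⁻¹
Fraction remaining after one interval: r = e^(−kτ) = e^(−0.04030 × 16.7) = 0.5102
Before dose 3, 2 doses have been given (aged 1τ, 2τ).
C_trough = C₀ × (r + r²) = 5.851 × (0.5102 + 0.2603) = 4.508 mg/L

4.51 mg/L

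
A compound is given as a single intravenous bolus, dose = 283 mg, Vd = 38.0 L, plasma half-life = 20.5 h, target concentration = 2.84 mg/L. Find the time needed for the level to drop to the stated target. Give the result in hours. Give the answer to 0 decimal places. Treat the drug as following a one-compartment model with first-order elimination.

29 h

C₀ = Dose / Vd = 283.0 / 38.0 = 7.447 mg/L
k = ln2 / t½ = 0.693147 / 20.5 = 0.03381 h⁻¹
t = ln(C₀ / C) / k = ln(7.447 / 2.84) / 0.03381
  = ln(2.622) / 0.03381 = 0.9639 / 0.03381 = 28.51 h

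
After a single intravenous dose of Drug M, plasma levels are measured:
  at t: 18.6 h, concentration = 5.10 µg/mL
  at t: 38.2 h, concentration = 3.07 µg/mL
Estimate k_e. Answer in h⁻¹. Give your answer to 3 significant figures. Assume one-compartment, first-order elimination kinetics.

0.0259 h⁻¹

k = ln(C₁/C₂) / (t₂ − t₁) = ln(5.10/3.07) / (38.2 − 18.6)
  = 0.5076 / 19.60 = 0.02590 h⁻¹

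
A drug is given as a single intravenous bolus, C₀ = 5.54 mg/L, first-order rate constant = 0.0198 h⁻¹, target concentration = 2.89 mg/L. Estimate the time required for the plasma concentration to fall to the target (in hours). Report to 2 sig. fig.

t = ln(C₀ / C) / k = ln(5.540 / 2.89) / 0.01980
  = ln(1.917) / 0.01980 = 0.6508 / 0.01980 = 32.87 h

33 h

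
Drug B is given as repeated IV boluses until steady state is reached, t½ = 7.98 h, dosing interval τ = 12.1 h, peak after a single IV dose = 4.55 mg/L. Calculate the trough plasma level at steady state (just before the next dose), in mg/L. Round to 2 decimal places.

k = ln2 / t½ = 0.693147 / 7.98 = 0.08686 h⁻¹
e^(−kτ) = e^(−0.08686 × 12.1) = 0.3496
Accumulation ratio R = 1 / (1 − e^(−kτ)) = 1 / (1 − 0.3496) = 1.538
Steady-state trough = C₀ × R × e^(−kτ) = 4.55 × 1.538 × 0.3496 = 2.446 mg/L

2.45 mg/L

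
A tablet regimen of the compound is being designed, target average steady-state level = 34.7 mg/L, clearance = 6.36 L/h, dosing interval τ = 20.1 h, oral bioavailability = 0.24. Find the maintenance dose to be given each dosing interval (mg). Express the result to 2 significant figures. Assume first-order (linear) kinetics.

18000 mg

At steady state, F × (Dose/τ) = Css × CL.
Dose = Css × CL × τ / F = 34.7 × 6.360 × 20.1 / 0.24 = 18480 mg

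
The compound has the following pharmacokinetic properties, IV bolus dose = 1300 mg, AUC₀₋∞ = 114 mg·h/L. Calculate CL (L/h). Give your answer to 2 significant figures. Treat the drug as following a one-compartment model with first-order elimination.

11 L/h

CL = Dose / AUC = 1300 / 114 = 11.40 L/h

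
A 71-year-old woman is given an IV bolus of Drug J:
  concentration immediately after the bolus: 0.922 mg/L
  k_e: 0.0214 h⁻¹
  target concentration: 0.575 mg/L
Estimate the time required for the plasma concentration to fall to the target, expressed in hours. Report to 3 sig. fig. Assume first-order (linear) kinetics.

t = ln(C₀ / C) / k = ln(0.9220 / 0.575) / 0.02140
  = ln(1.603) / 0.02140 = 0.4719 / 0.02140 = 22.05 h

22.1 h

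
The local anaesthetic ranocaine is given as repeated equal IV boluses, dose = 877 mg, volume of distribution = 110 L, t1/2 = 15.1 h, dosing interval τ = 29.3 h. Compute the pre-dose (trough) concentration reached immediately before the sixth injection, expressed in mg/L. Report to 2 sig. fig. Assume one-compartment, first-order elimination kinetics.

2.8 mg/L

C₀ per dose = Dose / Vd = 877 / 110 = 7.973 mg/L
k = ln2 / t½ = 0.693147 / 15.1 = 0.04590 h⁻¹
Fraction remaining after one interval: r = e^(−kτ) = e^(−0.04590 × 29.3) = 0.2606
Before dose 6, 5 doses have been given (aged 1τ, 2τ, 3τ, 4τ, 5τ).
C_trough = C₀ × (r + r² + … + r^5) = C₀ × r(1−r^5)/(1−r)
        = 7.973 × 0.2606 × (1 − 0.001202) / (1 − 0.2606) = 2.807 mg/L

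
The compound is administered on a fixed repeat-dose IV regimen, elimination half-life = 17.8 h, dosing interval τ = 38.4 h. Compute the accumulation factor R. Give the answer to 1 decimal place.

k = ln2 / t½ = 0.693147 / 17.8 = 0.03894 h⁻¹
e^(−kτ) = e^(−0.03894 × 38.4) = 0.2242
Accumulation ratio R = 1 / (1 − e^(−kτ)) = 1 / (1 − 0.2242) = 1.289

1.3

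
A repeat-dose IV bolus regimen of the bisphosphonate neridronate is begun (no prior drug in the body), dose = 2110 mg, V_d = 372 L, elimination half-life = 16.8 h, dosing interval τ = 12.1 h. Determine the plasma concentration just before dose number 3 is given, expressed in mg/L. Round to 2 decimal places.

C₀ per dose = Dose / Vd = 2110 / 372 = 5.672 mg/L
k = ln2 / t½ = 0.693147 / 16.8 = 0.04126 h⁻¹
Fraction remaining after one interval: r = e^(−kτ) = e^(−0.04126 × 12.1) = 0.6070
Before dose 3, 2 doses have been given (aged 1τ, 2τ).
C_trough = C₀ × (r + r²) = 5.672 × (0.6070 + 0.3684) = 5.532 mg/L

5.53 mg/L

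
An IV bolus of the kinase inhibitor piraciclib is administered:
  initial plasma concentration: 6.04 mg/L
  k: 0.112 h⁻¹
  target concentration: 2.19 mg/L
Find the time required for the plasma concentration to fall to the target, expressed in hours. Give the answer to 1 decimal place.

t = ln(C₀ / C) / k = ln(6.040 / 2.19) / 0.1120
  = ln(2.758) / 0.1120 = 1.015 / 0.1120 = 9.063 h

9.1 h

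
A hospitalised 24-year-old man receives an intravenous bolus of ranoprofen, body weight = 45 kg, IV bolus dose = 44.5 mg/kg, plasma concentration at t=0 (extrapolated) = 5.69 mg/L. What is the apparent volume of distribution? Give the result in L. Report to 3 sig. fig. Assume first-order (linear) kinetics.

352 L

Dose = 44.5 × 45 = 2003 mg
Vd = Dose / C₀ = 2003 / 5.69 = 352.0 L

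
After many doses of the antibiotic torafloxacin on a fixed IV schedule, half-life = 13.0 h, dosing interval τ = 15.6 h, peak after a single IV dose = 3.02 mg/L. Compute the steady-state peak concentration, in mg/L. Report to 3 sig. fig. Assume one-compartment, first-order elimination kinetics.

5.35 mg/L

k = ln2 / t½ = 0.693147 / 13.0 = 0.05332 h⁻¹
e^(−kτ) = e^(−0.05332 × 15.6) = 0.4353
Accumulation ratio R = 1 / (1 − e^(−kτ)) = 1 / (1 − 0.4353) = 1.771
Steady-state peak = C₀ × R = 3.02 × 1.771 = 5.348 mg/L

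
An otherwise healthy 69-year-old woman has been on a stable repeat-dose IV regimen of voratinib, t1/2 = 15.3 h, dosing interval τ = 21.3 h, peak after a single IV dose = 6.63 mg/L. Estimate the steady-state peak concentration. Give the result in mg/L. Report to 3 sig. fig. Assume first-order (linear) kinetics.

k = ln2 / t½ = 0.693147 / 15.3 = 0.04530 h⁻¹
e^(−kτ) = e^(−0.04530 × 21.3) = 0.3810
Accumulation ratio R = 1 / (1 − e^(−kτ)) = 1 / (1 − 0.3810) = 1.616
Steady-state peak = C₀ × R = 6.63 × 1.616 = 10.71 mg/L

10.7 mg/L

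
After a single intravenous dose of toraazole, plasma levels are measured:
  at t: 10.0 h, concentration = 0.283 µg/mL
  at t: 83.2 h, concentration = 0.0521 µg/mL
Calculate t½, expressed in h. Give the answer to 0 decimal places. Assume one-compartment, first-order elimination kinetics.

k = ln(C₁/C₂) / (t₂ − t₁) = ln(0.283/0.0521) / (83.2 − 10.0)
  = 1.692 / 73.20 = 0.02311 h⁻¹
t½ = ln2 / k = 0.693147 / 0.02311 = 29.99 h

30 h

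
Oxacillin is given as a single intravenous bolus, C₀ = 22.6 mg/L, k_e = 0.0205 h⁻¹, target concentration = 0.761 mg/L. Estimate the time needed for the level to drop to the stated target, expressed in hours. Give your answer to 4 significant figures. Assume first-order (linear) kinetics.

165.4 h

t = ln(C₀ / C) / k = ln(22.60 / 0.761) / 0.02050
  = ln(29.70) / 0.02050 = 3.391 / 0.02050 = 165.4 h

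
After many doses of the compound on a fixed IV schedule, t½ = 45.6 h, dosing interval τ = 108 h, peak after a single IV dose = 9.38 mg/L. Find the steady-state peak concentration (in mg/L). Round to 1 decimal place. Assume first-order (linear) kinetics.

k = ln2 / t½ = 0.693147 / 45.6 = 0.01520 h⁻¹
e^(−kτ) = e^(−0.01520 × 108) = 0.1937
Accumulation ratio R = 1 / (1 − e^(−kτ)) = 1 / (1 − 0.1937) = 1.240
Steady-state peak = C₀ × R = 9.38 × 1.240 = 11.63 mg/L

11.6 mg/L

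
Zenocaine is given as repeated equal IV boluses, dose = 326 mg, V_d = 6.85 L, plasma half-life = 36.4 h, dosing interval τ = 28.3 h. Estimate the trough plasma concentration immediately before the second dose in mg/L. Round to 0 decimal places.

28 mg/L

C₀ per dose = Dose / Vd = 326 / 6.85 = 47.59 mg/L
k = ln2 / t½ = 0.693147 / 36.4 = 0.01904 h⁻¹
Fraction remaining after one interval: r = e^(−kτ) = e^(−0.01904 × 28.3) = 0.5834
Before dose 2, 1 dose has been given (aged 1τ).
C_trough = C₀ × r = 47.59 × 0.5834 = 27.76 mg/L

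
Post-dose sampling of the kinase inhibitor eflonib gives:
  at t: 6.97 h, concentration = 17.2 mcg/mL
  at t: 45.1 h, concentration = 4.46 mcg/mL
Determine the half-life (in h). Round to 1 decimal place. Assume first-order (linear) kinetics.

19.6 h

k = ln(C₁/C₂) / (t₂ − t₁) = ln(17.2/4.46) / (45.1 − 6.97)
  = 1.350 / 38.13 = 0.03541 h⁻¹
t½ = ln2 / k = 0.693147 / 0.03541 = 19.57 h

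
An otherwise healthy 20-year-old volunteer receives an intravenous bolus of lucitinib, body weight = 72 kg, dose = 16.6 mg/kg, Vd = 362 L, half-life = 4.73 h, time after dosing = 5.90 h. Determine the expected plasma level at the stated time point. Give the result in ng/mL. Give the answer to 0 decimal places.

Total dose = 16.6 × 72 = 1195 mg
C₀ = Dose / Vd = 1195 / 362 = 3.301 mg/L
k = ln2 / t½ = 0.693147 / 4.73 = 0.1465 h⁻¹
C = C₀ · e^(−k·t) = 3.301 × e^(−0.1465 × 5.90)
  = 3.301 × 0.4213 = 1.391 mg/L
Convert: 1.391 mg/L × 1000 = 1391 ng/mL

1391 ng/mL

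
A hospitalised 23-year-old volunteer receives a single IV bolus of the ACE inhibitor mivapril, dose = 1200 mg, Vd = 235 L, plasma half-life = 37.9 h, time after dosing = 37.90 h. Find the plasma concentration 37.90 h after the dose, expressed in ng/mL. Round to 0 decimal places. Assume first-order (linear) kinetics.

2553 ng/mL

C₀ = Dose / Vd = 1200 / 235 = 5.106 mg/L
k = ln2 / t½ = 0.693147 / 37.9 = 0.01829 h⁻¹
t / t½ = 37.90 / 37.9 = 1 half-lives
C = C₀ × (1/2)^1 = 5.106 × 0.5000 = 2.553 mg/L
Convert: 2.553 mg/L × 1000 = 2553 ng/mL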